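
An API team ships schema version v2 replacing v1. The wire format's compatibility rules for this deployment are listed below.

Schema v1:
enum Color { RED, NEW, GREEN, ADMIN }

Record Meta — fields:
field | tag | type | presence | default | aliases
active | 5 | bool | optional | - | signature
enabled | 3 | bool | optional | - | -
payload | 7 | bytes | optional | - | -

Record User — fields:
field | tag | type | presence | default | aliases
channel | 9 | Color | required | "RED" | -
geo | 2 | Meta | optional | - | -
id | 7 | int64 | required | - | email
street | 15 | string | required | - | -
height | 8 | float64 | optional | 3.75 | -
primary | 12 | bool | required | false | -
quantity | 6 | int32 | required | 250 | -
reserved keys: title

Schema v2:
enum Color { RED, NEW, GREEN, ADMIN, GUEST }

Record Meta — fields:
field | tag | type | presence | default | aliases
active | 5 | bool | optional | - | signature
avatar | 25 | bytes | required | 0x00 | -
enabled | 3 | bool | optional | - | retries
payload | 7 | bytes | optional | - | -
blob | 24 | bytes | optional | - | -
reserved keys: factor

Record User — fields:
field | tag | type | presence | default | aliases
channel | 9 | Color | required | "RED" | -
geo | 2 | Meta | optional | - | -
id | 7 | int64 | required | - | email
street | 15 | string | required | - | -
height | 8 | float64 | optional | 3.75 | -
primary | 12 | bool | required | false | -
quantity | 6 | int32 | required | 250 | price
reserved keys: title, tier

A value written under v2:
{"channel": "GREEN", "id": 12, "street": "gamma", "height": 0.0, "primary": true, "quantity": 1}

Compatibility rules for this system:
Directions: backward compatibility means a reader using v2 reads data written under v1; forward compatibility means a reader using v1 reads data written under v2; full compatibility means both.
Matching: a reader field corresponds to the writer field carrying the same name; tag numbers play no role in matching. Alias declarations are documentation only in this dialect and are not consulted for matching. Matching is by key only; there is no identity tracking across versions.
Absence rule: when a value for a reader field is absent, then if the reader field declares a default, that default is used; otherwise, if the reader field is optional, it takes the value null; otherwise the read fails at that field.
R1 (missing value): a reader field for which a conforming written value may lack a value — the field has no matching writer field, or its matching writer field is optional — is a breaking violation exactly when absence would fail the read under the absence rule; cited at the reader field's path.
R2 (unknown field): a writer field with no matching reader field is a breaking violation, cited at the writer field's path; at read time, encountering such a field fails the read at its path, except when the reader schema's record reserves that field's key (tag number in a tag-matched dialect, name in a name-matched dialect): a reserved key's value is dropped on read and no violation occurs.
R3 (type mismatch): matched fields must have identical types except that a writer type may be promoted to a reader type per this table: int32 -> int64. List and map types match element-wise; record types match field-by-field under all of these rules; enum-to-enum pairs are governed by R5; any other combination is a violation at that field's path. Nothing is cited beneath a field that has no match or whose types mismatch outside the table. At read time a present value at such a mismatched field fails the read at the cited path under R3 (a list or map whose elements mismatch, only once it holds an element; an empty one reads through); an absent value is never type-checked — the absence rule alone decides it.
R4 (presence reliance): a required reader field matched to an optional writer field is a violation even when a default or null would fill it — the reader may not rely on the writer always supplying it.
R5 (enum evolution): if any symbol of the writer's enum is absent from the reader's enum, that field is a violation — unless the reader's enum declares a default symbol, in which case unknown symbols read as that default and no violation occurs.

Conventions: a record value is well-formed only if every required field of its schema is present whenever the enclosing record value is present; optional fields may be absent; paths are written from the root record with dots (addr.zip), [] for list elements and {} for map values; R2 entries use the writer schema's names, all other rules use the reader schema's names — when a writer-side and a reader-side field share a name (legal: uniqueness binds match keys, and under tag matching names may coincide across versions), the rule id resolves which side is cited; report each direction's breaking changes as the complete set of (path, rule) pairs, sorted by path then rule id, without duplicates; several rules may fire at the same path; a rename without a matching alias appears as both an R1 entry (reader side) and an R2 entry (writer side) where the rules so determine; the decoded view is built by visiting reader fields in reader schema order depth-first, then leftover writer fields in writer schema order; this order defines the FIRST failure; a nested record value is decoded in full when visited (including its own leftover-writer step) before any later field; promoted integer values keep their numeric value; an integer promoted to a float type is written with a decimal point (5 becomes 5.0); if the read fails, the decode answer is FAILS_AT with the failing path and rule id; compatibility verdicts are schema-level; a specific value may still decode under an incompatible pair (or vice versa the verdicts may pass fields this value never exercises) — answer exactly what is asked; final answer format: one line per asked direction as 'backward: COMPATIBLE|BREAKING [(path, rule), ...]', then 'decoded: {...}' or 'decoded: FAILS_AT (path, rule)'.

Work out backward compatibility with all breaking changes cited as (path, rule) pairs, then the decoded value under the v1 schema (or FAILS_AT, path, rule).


the writer's type comes first in each User pair
backward for User (reader v2, writer v1):
  channel: Color -> Color, writer required; from channel
  geo: Meta -> Meta, writer optional; from geo
  id: int64 -> int64, writer required; from id
  street: string -> string, writer required; from street
  height: float64 -> float64, writer optional; from height
  primary: bool -> bool, writer required; from primary
  quantity: int32 -> int32, writer required; from quantity
  geo.active: bool -> bool, writer optional; from geo.active
  no writer field matches reader geo.avatar
  geo.enabled: bool -> bool, writer optional; from geo.enabled
  geo.payload: bytes -> bytes, writer optional; from geo.payload
  no writer field matches reader geo.blob
  => backward verdict for User: COMPATIBLE, no violations
decode walk for User under reader schema v1:
  channel := "GREEN"
  geo := null (absent, optional -> null)
  id := 12
  street := "gamma"
  height := 0.0
  primary := true
  quantity := 1
  => decoded: {"channel": "GREEN", "geo": null, "id": 12, "street": "gamma", "height": 0.0, "primary": true, "quantity": 1}
checking off the User differences that do not matter here:
  added field blob to record Meta: optional bytes, tag 24 (in v2 it sits last) -> its effect on User is confined to the forward direction, not asked
  added field avatar to record Meta: required bytes, tag 25, default 0x00 (in v2 it sits immediately before enabled) -> its effect on User is confined to the forward direction, not asked
  enum Color (field channel in record User): symbol GUEST added -> its effect on User is confined to the forward direction, not asked

backward: COMPATIBLE []; decoded: {"channel": "GREEN", "geo": null, "id": 12, "street": "gamma", "height": 0.0, "primary": true, "quantity": 1}


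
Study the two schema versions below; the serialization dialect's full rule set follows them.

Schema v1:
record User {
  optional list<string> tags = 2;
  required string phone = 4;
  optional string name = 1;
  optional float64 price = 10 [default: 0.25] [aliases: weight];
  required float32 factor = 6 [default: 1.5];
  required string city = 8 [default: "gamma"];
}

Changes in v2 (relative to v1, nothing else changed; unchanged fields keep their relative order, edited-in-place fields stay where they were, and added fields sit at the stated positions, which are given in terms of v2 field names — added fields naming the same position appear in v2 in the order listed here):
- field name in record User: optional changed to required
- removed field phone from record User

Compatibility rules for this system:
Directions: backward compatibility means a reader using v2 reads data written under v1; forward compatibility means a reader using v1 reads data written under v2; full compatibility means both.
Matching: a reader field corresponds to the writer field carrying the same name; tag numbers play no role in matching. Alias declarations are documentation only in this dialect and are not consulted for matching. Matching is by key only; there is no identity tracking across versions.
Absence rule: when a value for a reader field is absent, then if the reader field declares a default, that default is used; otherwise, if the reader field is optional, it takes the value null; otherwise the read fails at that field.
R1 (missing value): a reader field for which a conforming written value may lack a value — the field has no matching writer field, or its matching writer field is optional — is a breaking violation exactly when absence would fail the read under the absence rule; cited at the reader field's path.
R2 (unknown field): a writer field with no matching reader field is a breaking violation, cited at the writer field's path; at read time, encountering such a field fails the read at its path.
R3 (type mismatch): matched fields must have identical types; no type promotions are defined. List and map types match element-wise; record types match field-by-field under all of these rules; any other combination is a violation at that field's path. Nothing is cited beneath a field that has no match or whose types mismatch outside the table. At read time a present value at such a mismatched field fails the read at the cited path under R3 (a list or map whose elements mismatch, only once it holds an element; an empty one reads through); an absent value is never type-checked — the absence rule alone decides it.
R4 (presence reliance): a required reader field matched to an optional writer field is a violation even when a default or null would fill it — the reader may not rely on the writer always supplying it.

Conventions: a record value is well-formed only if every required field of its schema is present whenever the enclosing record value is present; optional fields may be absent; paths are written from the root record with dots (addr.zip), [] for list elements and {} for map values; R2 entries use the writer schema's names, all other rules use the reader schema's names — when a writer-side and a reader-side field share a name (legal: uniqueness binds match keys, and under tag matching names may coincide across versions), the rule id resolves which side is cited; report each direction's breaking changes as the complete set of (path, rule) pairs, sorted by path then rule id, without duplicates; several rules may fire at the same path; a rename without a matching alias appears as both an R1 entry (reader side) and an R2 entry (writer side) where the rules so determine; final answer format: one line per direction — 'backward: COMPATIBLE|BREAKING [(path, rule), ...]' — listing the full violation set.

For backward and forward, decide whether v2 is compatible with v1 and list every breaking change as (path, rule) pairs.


backward: BREAKING [(name, R1), (name, R4), (phone, R2)]; forward: BREAKING [(phone, R1)]

arrows below run writer -> reader for User
backward on User — v2 reading data written by v1:
  tags <- tags (list<string> -> list<string>, writer optional)
  name <- name (string -> string, writer optional)
  price <- price (float64 -> float64, writer optional)
  factor <- factor (float32 -> float32, writer required)
  city <- city (string -> string, writer required)
  phone (writer side), unknown to reader
  violation R1 at name
  violation R4 at name
  violation R2 at phone
  => backward: BREAKING (3)
forward on User — v1 reading data written by v2:
  tags <- tags (list<string> -> list<string>, writer optional)
  phone: no writer match
  name <- name (string -> string, writer required)
  price <- price (float64 -> float64, writer optional)
  factor <- factor (float32 -> float32, writer required)
  city <- city (string -> string, writer required)
  violation R1 at phone
  => forward: BREAKING (1)


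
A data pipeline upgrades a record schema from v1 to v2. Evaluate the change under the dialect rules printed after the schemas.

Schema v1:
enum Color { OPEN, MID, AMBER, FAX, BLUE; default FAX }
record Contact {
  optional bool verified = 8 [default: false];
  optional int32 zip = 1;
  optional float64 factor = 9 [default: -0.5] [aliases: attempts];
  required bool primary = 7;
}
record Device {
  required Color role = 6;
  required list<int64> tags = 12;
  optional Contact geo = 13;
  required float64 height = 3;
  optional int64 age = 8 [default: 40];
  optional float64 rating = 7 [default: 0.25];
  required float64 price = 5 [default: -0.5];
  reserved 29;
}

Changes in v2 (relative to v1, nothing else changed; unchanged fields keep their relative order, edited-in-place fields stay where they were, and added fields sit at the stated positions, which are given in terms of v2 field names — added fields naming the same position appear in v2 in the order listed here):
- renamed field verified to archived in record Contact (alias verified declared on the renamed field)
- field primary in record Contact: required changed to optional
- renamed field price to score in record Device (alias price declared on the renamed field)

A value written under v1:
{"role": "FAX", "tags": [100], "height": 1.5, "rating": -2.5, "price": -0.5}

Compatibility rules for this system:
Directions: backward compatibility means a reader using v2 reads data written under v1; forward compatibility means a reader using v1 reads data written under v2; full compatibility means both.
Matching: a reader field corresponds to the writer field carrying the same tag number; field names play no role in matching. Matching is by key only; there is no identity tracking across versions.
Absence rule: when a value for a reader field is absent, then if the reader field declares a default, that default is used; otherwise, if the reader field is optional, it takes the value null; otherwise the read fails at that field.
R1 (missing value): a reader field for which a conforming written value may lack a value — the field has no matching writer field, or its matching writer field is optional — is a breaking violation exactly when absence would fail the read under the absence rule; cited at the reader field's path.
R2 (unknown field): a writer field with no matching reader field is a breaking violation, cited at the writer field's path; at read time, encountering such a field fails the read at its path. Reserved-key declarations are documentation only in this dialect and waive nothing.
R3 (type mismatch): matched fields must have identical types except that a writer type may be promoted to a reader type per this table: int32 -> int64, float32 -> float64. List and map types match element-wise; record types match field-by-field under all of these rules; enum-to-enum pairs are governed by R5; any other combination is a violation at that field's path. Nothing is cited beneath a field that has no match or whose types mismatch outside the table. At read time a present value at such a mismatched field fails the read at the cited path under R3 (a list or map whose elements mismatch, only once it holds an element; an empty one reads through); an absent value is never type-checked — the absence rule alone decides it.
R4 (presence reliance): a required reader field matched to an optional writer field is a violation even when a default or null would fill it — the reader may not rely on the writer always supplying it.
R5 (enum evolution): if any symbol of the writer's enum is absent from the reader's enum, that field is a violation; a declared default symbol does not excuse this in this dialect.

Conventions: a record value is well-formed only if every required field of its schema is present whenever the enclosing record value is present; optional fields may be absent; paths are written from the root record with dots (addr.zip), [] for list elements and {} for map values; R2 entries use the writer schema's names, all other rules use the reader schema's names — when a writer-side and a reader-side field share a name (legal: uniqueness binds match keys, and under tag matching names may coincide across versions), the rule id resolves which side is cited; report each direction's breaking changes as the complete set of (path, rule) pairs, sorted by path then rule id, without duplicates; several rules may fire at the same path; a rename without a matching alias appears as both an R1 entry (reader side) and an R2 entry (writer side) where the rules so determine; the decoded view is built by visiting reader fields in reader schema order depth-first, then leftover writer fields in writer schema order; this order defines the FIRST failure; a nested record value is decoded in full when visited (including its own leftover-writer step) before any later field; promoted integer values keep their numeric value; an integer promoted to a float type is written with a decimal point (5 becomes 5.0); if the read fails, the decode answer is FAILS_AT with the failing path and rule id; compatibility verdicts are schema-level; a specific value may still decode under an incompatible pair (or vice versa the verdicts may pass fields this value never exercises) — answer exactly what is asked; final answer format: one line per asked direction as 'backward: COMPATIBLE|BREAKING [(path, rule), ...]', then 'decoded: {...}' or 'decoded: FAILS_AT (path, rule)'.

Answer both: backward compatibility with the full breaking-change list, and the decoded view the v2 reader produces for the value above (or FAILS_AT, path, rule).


backward: COMPATIBLE []; decoded: {"role": "FAX", "tags": [100], "geo": null, "height": 1.5, "age": 40, "rating": -2.5, "score": -0.5}

the writer's type comes first in each Device pair
backward analysis of Device with v2 as reader and v1 as writer:
  role: paired with writer role (Color -> Color; writer required)
  tags: paired with writer tags (list<int64> -> list<int64>; writer required)
  geo: paired with writer geo (Contact -> Contact; writer optional)
  height: paired with writer height (float64 -> float64; writer required)
  age: paired with writer age (int64 -> int64; writer optional)
  rating: paired with writer rating (float64 -> float64; writer optional)
  score: paired with writer price (float64 -> float64; writer required)
  geo.archived: paired with writer geo.verified (bool -> bool; writer optional)
  geo.zip: paired with writer geo.zip (int32 -> int32; writer optional)
  geo.factor: paired with writer geo.factor (float64 -> float64; writer optional)
  geo.primary: paired with writer geo.primary (bool -> bool; writer required)
  => backward: COMPATIBLE
decoding the Device value with the v2 reader:
  role := "FAX"
  tags := [100]
  geo := null (not supplied -> null)
  height := 1.5
  age := 40 (no value, default fills)
  rating := -2.5
  score := -0.5 (from writer price)
  => decoded: {"role": "FAX", "tags": [100], "geo": null, "height": 1.5, "age": 40, "rating": -2.5, "score": -0.5}
checking off the Device differences that do not matter here:
  renamed field verified to archived in record Contact (alias verified declared on the renamed field) -> triggers nothing under Device's printed rules — same verdict
  field primary in record Contact: required changed to optional -> affects forward compatibility only, which is not asked


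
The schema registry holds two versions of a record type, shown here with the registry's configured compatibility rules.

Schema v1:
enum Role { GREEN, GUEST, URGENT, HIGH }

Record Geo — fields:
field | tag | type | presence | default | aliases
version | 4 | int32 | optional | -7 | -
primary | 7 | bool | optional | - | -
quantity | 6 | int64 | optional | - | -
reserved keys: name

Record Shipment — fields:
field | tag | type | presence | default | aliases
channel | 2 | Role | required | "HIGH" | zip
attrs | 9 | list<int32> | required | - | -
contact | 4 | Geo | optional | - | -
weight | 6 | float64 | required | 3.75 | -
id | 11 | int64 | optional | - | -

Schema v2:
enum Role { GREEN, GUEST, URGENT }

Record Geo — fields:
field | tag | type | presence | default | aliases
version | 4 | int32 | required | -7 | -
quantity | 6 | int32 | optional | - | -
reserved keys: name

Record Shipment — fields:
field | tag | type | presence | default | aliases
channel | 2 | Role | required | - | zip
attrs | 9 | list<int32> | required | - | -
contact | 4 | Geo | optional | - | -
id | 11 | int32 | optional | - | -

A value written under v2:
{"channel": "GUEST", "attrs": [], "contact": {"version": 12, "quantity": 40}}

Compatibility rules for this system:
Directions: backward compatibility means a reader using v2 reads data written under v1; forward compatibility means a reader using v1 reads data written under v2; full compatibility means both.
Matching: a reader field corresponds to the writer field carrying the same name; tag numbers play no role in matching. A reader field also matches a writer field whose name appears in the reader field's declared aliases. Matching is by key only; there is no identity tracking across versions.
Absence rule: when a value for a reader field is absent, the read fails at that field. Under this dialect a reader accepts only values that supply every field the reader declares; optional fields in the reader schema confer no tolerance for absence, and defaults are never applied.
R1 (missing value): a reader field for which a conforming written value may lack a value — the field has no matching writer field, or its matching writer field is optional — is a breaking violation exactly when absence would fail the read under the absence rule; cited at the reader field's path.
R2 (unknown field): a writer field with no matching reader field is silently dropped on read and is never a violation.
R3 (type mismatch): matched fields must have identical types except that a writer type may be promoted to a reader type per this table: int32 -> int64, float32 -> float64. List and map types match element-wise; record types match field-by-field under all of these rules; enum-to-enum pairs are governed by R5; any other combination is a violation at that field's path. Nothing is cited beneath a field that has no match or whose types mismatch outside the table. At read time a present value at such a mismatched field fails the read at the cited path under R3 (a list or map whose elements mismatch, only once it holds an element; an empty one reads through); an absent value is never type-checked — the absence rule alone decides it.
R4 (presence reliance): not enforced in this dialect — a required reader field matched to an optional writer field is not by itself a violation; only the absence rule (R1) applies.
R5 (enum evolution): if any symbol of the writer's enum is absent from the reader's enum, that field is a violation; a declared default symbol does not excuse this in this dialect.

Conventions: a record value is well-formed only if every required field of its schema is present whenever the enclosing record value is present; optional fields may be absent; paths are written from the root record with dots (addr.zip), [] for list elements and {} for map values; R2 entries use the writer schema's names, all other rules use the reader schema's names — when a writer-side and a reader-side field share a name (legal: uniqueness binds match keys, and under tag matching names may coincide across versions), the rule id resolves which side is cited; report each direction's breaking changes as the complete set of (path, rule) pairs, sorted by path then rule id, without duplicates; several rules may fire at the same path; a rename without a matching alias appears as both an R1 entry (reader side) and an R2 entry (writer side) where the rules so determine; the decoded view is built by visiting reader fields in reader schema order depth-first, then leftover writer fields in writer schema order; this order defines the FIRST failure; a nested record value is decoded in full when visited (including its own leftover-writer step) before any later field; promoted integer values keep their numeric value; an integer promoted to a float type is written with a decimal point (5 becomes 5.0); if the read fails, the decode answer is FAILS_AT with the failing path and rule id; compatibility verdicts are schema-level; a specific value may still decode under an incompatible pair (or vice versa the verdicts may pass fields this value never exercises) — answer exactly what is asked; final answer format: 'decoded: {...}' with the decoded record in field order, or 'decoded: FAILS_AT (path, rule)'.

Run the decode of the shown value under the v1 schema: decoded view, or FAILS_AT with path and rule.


decoded: FAILS_AT (contact.primary, R1)

the writer's type comes first in each Shipment pair
decoding the Shipment value with the v1 reader:
  channel := "GUEST"
  attrs := []
  contact.version := 12
  read fails at contact.primary under R1 (no fill)
  => FAILS_AT (contact.primary, R1)
checking off the Shipment differences that do not matter here:
  field version in record Geo: optional changed to required -> schema-level compatibility only; this Shipment value's decode is unchanged
  enum Role (field channel in record Shipment): symbol HIGH removed (the field default referencing it is cleared) -> schema-level compatibility only; this Shipment value's decode is unchanged
  removed field weight from record Shipment -> schema-level compatibility only; this Shipment value's decode is unchanged
  field id in record Shipment: type int64 changed to int32 -> schema-level compatibility only; this Shipment value's decode is unchanged
  field quantity in record Geo: type int64 changed to int32 -> schema-level compatibility only; this Shipment value's decode is unchanged


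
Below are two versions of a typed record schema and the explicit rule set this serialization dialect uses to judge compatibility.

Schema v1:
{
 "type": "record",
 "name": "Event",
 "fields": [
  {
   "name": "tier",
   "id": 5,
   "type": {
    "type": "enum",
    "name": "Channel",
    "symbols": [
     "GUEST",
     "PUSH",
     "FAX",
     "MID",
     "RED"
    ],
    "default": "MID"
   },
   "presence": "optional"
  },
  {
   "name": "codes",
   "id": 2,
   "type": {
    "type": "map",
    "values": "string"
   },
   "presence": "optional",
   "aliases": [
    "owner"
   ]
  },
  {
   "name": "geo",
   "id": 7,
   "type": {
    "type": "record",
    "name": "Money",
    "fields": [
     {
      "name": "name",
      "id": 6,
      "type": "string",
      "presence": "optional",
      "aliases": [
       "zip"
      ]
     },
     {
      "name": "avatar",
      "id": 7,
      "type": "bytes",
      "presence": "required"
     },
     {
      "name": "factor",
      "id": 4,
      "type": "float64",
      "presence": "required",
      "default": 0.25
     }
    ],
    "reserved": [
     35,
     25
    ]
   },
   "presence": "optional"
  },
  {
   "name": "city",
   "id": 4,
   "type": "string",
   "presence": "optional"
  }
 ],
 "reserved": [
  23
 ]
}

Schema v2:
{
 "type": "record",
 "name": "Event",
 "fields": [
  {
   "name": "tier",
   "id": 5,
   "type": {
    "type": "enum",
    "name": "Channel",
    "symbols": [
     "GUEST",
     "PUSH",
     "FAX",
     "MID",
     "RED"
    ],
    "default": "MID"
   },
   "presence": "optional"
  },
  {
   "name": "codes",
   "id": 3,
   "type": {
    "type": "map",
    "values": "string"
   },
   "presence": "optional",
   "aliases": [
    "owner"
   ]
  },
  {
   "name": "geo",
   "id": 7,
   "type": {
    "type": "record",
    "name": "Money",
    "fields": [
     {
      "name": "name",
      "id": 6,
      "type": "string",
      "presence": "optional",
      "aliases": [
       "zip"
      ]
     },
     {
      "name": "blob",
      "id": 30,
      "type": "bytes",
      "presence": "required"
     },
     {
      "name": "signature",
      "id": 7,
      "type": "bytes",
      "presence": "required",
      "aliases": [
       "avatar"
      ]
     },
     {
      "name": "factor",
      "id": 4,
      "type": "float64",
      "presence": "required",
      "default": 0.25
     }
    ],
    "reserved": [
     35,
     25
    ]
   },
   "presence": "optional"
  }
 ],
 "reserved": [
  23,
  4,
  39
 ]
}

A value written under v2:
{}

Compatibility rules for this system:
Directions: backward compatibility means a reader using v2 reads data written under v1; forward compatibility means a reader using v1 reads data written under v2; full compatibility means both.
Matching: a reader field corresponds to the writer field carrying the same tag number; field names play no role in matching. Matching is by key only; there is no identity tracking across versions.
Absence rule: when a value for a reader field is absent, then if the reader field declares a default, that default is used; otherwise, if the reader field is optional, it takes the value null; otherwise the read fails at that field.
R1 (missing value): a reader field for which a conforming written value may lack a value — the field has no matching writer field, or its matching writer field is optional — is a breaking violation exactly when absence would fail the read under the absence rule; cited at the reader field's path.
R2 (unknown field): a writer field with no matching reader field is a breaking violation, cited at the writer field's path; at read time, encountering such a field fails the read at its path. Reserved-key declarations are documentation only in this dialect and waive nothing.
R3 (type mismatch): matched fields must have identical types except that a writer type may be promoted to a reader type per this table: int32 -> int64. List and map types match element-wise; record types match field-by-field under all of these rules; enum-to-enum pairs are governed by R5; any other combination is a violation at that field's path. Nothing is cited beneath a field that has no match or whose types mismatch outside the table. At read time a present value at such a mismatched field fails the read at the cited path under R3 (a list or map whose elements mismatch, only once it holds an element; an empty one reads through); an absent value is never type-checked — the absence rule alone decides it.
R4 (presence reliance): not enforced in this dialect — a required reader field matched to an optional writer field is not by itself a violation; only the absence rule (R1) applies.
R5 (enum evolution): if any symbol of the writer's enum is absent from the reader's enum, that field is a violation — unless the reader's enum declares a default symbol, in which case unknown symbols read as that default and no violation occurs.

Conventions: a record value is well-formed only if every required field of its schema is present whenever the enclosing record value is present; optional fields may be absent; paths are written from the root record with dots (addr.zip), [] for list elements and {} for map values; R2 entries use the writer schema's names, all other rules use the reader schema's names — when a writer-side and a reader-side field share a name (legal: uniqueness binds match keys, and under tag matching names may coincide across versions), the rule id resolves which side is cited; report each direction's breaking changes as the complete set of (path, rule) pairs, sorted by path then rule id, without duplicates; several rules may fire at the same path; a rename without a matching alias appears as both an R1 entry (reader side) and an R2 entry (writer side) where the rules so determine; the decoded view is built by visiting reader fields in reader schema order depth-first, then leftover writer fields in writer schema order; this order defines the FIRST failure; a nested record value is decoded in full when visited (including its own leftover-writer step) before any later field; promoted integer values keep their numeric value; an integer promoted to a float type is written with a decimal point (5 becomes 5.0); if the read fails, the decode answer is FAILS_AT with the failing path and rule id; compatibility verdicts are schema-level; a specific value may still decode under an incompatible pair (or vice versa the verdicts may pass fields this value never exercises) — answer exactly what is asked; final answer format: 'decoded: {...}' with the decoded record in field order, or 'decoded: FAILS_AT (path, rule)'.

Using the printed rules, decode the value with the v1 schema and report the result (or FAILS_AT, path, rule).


decoded: {"tier": null, "codes": null, "geo": null, "city": null}

in Event below, arrows point writer -> reader
decode walk for Event under reader schema v1:
  tier := null (absent, optional -> null)
  codes := null (absent, optional -> null)
  geo := null (absent, optional -> null)
  city := null (absent, optional -> null)
  => decoded: {"tier": null, "codes": null, "geo": null, "city": null}
checking off the Event differences that do not matter here:
  removed field city from record Event (its key 4 joins the reserved list) -> shifts the Event verdicts, not this decode
  field codes in record Event: tag 2 changed to 3 -> shifts the Event verdicts, not this decode
  added field blob to record Money: required bytes, tag 30 (in v2 it sits immediately before signature) -> shifts the Event verdicts, not this decode
  renamed field avatar to signature in record Money (alias avatar declared on the renamed field) -> no rule fires on it and the decoded Event view is identical with or without it


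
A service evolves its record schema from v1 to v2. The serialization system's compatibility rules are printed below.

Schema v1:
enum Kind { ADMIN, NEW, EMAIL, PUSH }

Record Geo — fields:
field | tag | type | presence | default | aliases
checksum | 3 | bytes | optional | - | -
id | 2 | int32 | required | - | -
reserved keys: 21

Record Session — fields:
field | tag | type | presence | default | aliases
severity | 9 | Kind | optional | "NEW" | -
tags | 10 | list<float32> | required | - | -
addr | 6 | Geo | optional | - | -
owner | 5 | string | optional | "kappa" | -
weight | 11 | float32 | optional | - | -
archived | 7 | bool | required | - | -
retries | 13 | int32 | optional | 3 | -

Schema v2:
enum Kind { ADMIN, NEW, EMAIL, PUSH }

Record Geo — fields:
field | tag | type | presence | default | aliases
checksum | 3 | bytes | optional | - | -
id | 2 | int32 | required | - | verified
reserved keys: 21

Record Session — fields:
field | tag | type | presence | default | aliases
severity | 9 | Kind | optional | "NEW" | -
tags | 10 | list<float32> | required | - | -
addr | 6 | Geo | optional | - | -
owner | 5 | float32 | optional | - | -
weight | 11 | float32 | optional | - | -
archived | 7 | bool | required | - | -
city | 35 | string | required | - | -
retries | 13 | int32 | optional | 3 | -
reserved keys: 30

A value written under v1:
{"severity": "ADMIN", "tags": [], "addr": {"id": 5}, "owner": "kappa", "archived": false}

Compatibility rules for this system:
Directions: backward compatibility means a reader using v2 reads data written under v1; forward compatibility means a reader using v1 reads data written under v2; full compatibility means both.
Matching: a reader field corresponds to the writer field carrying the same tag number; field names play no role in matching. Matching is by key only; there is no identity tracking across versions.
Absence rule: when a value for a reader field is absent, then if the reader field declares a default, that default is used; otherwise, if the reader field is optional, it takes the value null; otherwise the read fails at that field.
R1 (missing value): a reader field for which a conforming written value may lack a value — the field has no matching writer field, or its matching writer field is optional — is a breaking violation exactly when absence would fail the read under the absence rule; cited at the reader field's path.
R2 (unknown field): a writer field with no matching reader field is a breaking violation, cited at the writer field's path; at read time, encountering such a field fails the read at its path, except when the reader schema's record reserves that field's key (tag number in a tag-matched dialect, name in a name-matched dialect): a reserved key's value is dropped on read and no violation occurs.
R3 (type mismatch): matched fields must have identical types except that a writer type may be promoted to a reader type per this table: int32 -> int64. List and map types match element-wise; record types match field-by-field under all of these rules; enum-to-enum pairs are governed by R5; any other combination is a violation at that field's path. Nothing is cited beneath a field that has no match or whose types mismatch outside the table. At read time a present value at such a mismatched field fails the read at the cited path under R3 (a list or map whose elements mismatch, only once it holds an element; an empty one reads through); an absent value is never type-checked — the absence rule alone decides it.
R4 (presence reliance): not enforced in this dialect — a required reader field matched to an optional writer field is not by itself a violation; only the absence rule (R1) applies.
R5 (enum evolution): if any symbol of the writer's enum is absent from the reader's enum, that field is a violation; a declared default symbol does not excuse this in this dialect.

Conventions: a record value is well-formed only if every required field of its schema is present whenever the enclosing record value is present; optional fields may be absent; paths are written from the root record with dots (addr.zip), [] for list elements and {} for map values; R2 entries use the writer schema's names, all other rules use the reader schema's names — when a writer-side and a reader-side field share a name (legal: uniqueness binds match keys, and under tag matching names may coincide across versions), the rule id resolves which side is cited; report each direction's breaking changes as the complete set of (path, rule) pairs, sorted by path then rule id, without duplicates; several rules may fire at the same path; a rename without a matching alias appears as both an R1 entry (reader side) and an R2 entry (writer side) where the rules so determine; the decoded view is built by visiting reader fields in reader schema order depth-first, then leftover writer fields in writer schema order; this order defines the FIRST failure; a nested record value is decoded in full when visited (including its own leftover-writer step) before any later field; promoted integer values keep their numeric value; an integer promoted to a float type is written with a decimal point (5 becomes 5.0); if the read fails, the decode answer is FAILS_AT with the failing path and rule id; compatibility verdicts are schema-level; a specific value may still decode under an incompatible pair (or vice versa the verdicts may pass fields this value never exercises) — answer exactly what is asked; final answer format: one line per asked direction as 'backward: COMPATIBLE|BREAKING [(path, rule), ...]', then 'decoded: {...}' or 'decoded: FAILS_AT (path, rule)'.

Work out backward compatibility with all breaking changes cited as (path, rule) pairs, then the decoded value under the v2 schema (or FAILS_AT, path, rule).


backward: BREAKING [(city, R1), (owner, R3)]; decoded: FAILS_AT (owner, R3)

each type pair in Session: writer, then reader
backward pass over Session, reader schema v2, writer schema v1:
  severity: paired with writer severity (Kind -> Kind; writer optional)
  tags: paired with writer tags (list<float32> -> list<float32>; writer required)
  addr: paired with writer addr (Geo -> Geo; writer optional)
  owner: paired with writer owner (string -> float32; writer optional)
  weight: paired with writer weight (float32 -> float32; writer optional)
  archived: paired with writer archived (bool -> bool; writer required)
  city has no writer counterpart
  retries: paired with writer retries (int32 -> int32; writer optional)
  addr.checksum: paired with writer addr.checksum (bytes -> bytes; writer optional)
  addr.id: paired with writer addr.id (int32 -> int32; writer required)
  R1 fires at city
  R3 fires at owner
  => 2 violation(s): backward is BREAKING for Session
decode (reader v2):
  severity := "ADMIN"
  tags := []
  addr.checksum := null (missing; optional => null)
  addr.id := 5
  read fails at owner under R3
  => FAILS_AT (owner, R3)
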